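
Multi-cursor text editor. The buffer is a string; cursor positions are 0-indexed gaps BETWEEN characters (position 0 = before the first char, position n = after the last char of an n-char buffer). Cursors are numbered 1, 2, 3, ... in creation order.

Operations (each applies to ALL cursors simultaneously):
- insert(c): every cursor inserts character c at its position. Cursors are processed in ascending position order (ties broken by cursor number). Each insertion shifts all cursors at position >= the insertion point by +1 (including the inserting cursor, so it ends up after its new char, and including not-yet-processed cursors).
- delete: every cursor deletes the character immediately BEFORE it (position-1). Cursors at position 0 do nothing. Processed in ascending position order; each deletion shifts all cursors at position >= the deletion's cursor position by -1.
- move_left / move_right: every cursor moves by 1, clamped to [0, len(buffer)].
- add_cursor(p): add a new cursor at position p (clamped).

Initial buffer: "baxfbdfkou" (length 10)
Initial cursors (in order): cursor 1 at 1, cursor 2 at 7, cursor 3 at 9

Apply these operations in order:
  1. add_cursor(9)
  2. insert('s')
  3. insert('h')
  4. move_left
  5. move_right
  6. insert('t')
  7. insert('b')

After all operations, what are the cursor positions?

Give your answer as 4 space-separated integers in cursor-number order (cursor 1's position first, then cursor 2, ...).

Answer: 5 15 25 25

Derivation:
After op 1 (add_cursor(9)): buffer="baxfbdfkou" (len 10), cursors c1@1 c2@7 c3@9 c4@9, authorship ..........
After op 2 (insert('s')): buffer="bsaxfbdfskossu" (len 14), cursors c1@2 c2@9 c3@13 c4@13, authorship .1......2..34.
After op 3 (insert('h')): buffer="bshaxfbdfshkosshhu" (len 18), cursors c1@3 c2@11 c3@17 c4@17, authorship .11......22..3434.
After op 4 (move_left): buffer="bshaxfbdfshkosshhu" (len 18), cursors c1@2 c2@10 c3@16 c4@16, authorship .11......22..3434.
After op 5 (move_right): buffer="bshaxfbdfshkosshhu" (len 18), cursors c1@3 c2@11 c3@17 c4@17, authorship .11......22..3434.
After op 6 (insert('t')): buffer="bshtaxfbdfshtkosshhttu" (len 22), cursors c1@4 c2@13 c3@21 c4@21, authorship .111......222..343434.
After op 7 (insert('b')): buffer="bshtbaxfbdfshtbkosshhttbbu" (len 26), cursors c1@5 c2@15 c3@25 c4@25, authorship .1111......2222..34343434.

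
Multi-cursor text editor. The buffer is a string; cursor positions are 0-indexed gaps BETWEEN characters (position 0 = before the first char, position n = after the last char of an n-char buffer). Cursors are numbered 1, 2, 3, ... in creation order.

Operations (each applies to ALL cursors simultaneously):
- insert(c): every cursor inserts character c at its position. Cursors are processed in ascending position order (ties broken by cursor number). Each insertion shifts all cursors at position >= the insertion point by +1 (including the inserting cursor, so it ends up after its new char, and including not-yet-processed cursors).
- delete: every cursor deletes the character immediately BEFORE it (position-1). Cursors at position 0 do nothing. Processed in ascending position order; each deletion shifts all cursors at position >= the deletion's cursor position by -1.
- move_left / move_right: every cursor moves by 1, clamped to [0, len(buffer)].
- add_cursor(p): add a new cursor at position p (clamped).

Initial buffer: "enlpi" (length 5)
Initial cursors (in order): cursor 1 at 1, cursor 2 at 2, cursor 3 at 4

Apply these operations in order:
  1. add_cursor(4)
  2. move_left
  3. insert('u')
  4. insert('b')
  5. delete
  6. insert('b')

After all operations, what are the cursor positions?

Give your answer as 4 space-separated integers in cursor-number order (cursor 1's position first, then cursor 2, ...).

Answer: 2 5 11 11

Derivation:
After op 1 (add_cursor(4)): buffer="enlpi" (len 5), cursors c1@1 c2@2 c3@4 c4@4, authorship .....
After op 2 (move_left): buffer="enlpi" (len 5), cursors c1@0 c2@1 c3@3 c4@3, authorship .....
After op 3 (insert('u')): buffer="ueunluupi" (len 9), cursors c1@1 c2@3 c3@7 c4@7, authorship 1.2..34..
After op 4 (insert('b')): buffer="ubeubnluubbpi" (len 13), cursors c1@2 c2@5 c3@11 c4@11, authorship 11.22..3434..
After op 5 (delete): buffer="ueunluupi" (len 9), cursors c1@1 c2@3 c3@7 c4@7, authorship 1.2..34..
After op 6 (insert('b')): buffer="ubeubnluubbpi" (len 13), cursors c1@2 c2@5 c3@11 c4@11, authorship 11.22..3434..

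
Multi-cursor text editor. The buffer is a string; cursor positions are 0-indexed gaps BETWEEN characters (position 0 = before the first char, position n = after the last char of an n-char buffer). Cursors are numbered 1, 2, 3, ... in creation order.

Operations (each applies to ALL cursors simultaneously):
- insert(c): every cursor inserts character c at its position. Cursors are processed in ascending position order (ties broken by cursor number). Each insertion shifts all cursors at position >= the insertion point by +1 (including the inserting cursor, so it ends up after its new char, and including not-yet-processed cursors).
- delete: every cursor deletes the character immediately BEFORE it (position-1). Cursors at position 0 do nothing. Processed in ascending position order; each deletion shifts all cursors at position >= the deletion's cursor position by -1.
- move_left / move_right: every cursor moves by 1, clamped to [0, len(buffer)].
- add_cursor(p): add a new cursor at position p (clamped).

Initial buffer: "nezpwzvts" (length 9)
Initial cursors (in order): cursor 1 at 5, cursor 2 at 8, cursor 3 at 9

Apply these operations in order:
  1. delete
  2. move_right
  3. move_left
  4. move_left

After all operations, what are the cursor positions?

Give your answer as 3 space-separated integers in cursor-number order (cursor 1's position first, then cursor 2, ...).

Answer: 3 4 4

Derivation:
After op 1 (delete): buffer="nezpzv" (len 6), cursors c1@4 c2@6 c3@6, authorship ......
After op 2 (move_right): buffer="nezpzv" (len 6), cursors c1@5 c2@6 c3@6, authorship ......
After op 3 (move_left): buffer="nezpzv" (len 6), cursors c1@4 c2@5 c3@5, authorship ......
After op 4 (move_left): buffer="nezpzv" (len 6), cursors c1@3 c2@4 c3@4, authorship ......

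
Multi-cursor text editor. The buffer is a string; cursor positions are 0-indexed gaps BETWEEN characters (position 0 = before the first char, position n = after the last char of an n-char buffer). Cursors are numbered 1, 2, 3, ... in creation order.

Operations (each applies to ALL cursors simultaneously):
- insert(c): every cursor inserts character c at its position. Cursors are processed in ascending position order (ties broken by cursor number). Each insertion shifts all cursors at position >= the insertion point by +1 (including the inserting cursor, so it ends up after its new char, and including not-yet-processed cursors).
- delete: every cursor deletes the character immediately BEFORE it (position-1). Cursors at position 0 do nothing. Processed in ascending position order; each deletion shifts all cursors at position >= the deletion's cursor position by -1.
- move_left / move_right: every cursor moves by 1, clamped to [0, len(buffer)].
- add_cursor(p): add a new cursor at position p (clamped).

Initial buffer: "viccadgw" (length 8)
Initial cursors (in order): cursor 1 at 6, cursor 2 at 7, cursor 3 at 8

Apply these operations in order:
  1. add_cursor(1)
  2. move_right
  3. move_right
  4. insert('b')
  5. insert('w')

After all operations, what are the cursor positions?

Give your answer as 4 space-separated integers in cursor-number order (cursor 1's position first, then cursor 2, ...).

Answer: 16 16 16 5

Derivation:
After op 1 (add_cursor(1)): buffer="viccadgw" (len 8), cursors c4@1 c1@6 c2@7 c3@8, authorship ........
After op 2 (move_right): buffer="viccadgw" (len 8), cursors c4@2 c1@7 c2@8 c3@8, authorship ........
After op 3 (move_right): buffer="viccadgw" (len 8), cursors c4@3 c1@8 c2@8 c3@8, authorship ........
After op 4 (insert('b')): buffer="vicbcadgwbbb" (len 12), cursors c4@4 c1@12 c2@12 c3@12, authorship ...4.....123
After op 5 (insert('w')): buffer="vicbwcadgwbbbwww" (len 16), cursors c4@5 c1@16 c2@16 c3@16, authorship ...44.....123123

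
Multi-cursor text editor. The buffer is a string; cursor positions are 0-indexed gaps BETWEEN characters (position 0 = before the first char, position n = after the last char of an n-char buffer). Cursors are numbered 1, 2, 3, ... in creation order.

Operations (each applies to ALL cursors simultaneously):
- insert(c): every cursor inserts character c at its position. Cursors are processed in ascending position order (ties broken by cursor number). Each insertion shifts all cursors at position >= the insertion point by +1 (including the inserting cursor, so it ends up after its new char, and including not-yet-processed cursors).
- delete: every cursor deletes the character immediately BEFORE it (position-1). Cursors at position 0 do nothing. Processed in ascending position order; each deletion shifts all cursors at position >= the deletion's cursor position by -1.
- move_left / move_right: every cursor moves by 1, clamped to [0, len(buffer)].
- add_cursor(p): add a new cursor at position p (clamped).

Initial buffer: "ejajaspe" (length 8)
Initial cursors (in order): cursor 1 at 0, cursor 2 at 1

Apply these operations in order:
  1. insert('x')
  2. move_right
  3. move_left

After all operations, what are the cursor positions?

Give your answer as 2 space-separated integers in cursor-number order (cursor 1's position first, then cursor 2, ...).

Answer: 1 3

Derivation:
After op 1 (insert('x')): buffer="xexjajaspe" (len 10), cursors c1@1 c2@3, authorship 1.2.......
After op 2 (move_right): buffer="xexjajaspe" (len 10), cursors c1@2 c2@4, authorship 1.2.......
After op 3 (move_left): buffer="xexjajaspe" (len 10), cursors c1@1 c2@3, authorship 1.2.......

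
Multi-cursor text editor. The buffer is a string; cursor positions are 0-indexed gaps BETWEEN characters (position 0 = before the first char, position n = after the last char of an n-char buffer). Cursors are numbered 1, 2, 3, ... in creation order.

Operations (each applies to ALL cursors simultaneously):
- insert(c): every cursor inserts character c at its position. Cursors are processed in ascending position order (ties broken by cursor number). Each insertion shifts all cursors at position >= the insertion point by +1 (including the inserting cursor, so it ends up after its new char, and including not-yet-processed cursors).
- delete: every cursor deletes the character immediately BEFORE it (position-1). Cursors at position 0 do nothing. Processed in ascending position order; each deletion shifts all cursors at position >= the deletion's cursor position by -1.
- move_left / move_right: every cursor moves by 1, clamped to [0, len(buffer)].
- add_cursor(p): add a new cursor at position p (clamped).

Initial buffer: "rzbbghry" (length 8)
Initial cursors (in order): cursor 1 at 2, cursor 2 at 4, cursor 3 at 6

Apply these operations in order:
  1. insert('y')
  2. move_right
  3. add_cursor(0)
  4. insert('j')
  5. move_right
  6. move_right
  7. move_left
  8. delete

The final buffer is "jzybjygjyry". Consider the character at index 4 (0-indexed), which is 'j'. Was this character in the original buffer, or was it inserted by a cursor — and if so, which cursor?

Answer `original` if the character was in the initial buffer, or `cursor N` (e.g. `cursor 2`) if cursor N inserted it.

After op 1 (insert('y')): buffer="rzybbyghyry" (len 11), cursors c1@3 c2@6 c3@9, authorship ..1..2..3..
After op 2 (move_right): buffer="rzybbyghyry" (len 11), cursors c1@4 c2@7 c3@10, authorship ..1..2..3..
After op 3 (add_cursor(0)): buffer="rzybbyghyry" (len 11), cursors c4@0 c1@4 c2@7 c3@10, authorship ..1..2..3..
After op 4 (insert('j')): buffer="jrzybjbygjhyrjy" (len 15), cursors c4@1 c1@6 c2@10 c3@14, authorship 4..1.1.2.2.3.3.
After op 5 (move_right): buffer="jrzybjbygjhyrjy" (len 15), cursors c4@2 c1@7 c2@11 c3@15, authorship 4..1.1.2.2.3.3.
After op 6 (move_right): buffer="jrzybjbygjhyrjy" (len 15), cursors c4@3 c1@8 c2@12 c3@15, authorship 4..1.1.2.2.3.3.
After op 7 (move_left): buffer="jrzybjbygjhyrjy" (len 15), cursors c4@2 c1@7 c2@11 c3@14, authorship 4..1.1.2.2.3.3.
After op 8 (delete): buffer="jzybjygjyry" (len 11), cursors c4@1 c1@5 c2@8 c3@10, authorship 4.1.12.23..
Authorship (.=original, N=cursor N): 4 . 1 . 1 2 . 2 3 . .
Index 4: author = 1

Answer: cursor 1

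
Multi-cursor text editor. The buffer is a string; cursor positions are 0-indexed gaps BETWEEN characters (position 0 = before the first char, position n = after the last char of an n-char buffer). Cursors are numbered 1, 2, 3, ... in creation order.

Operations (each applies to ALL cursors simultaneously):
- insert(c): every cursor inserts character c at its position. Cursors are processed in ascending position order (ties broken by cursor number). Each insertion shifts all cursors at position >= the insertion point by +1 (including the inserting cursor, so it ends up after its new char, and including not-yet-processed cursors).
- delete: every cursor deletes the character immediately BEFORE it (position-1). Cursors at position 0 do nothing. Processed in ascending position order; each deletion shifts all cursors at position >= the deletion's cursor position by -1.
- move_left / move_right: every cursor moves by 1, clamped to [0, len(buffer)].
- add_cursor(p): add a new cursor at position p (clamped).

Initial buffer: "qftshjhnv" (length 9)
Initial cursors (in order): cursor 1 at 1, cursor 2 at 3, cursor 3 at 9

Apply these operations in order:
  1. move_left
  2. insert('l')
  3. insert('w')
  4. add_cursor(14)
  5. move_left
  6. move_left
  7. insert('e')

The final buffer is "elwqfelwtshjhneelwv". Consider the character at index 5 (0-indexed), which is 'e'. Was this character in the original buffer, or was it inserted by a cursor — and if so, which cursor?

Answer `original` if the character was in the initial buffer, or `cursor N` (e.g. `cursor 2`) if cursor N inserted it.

After op 1 (move_left): buffer="qftshjhnv" (len 9), cursors c1@0 c2@2 c3@8, authorship .........
After op 2 (insert('l')): buffer="lqfltshjhnlv" (len 12), cursors c1@1 c2@4 c3@11, authorship 1..2......3.
After op 3 (insert('w')): buffer="lwqflwtshjhnlwv" (len 15), cursors c1@2 c2@6 c3@14, authorship 11..22......33.
After op 4 (add_cursor(14)): buffer="lwqflwtshjhnlwv" (len 15), cursors c1@2 c2@6 c3@14 c4@14, authorship 11..22......33.
After op 5 (move_left): buffer="lwqflwtshjhnlwv" (len 15), cursors c1@1 c2@5 c3@13 c4@13, authorship 11..22......33.
After op 6 (move_left): buffer="lwqflwtshjhnlwv" (len 15), cursors c1@0 c2@4 c3@12 c4@12, authorship 11..22......33.
After op 7 (insert('e')): buffer="elwqfelwtshjhneelwv" (len 19), cursors c1@1 c2@6 c3@16 c4@16, authorship 111..222......3433.
Authorship (.=original, N=cursor N): 1 1 1 . . 2 2 2 . . . . . . 3 4 3 3 .
Index 5: author = 2

Answer: cursor 2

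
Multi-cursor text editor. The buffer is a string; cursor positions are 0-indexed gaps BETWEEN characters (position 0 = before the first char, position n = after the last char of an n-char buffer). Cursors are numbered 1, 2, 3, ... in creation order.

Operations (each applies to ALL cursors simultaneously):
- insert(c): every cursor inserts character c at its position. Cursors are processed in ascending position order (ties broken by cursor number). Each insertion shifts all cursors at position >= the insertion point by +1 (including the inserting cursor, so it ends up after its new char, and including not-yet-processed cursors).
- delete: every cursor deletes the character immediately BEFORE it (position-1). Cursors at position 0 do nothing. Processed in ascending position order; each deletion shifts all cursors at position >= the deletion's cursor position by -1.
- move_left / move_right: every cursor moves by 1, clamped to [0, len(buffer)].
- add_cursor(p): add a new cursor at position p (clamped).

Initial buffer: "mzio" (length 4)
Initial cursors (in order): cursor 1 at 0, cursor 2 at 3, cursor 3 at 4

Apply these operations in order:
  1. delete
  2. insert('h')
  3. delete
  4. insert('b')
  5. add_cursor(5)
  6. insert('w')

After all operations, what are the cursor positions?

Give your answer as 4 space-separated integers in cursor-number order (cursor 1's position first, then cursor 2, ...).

After op 1 (delete): buffer="mz" (len 2), cursors c1@0 c2@2 c3@2, authorship ..
After op 2 (insert('h')): buffer="hmzhh" (len 5), cursors c1@1 c2@5 c3@5, authorship 1..23
After op 3 (delete): buffer="mz" (len 2), cursors c1@0 c2@2 c3@2, authorship ..
After op 4 (insert('b')): buffer="bmzbb" (len 5), cursors c1@1 c2@5 c3@5, authorship 1..23
After op 5 (add_cursor(5)): buffer="bmzbb" (len 5), cursors c1@1 c2@5 c3@5 c4@5, authorship 1..23
After op 6 (insert('w')): buffer="bwmzbbwww" (len 9), cursors c1@2 c2@9 c3@9 c4@9, authorship 11..23234

Answer: 2 9 9 9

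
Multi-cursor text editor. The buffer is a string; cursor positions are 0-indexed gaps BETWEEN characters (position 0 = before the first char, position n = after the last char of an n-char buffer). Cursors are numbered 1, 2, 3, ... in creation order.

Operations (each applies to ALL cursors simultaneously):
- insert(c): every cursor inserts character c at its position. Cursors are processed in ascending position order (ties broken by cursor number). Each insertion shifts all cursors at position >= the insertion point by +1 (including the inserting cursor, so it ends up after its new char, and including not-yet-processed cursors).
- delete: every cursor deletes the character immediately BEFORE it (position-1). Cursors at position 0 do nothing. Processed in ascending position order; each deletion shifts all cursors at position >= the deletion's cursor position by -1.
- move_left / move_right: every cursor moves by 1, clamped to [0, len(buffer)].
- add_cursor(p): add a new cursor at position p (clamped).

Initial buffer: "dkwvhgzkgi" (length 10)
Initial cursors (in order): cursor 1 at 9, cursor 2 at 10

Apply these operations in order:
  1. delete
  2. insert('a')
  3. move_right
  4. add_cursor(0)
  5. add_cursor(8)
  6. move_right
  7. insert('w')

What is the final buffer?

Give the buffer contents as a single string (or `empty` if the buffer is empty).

After op 1 (delete): buffer="dkwvhgzk" (len 8), cursors c1@8 c2@8, authorship ........
After op 2 (insert('a')): buffer="dkwvhgzkaa" (len 10), cursors c1@10 c2@10, authorship ........12
After op 3 (move_right): buffer="dkwvhgzkaa" (len 10), cursors c1@10 c2@10, authorship ........12
After op 4 (add_cursor(0)): buffer="dkwvhgzkaa" (len 10), cursors c3@0 c1@10 c2@10, authorship ........12
After op 5 (add_cursor(8)): buffer="dkwvhgzkaa" (len 10), cursors c3@0 c4@8 c1@10 c2@10, authorship ........12
After op 6 (move_right): buffer="dkwvhgzkaa" (len 10), cursors c3@1 c4@9 c1@10 c2@10, authorship ........12
After op 7 (insert('w')): buffer="dwkwvhgzkawaww" (len 14), cursors c3@2 c4@11 c1@14 c2@14, authorship .3.......14212

Answer: dwkwvhgzkawaww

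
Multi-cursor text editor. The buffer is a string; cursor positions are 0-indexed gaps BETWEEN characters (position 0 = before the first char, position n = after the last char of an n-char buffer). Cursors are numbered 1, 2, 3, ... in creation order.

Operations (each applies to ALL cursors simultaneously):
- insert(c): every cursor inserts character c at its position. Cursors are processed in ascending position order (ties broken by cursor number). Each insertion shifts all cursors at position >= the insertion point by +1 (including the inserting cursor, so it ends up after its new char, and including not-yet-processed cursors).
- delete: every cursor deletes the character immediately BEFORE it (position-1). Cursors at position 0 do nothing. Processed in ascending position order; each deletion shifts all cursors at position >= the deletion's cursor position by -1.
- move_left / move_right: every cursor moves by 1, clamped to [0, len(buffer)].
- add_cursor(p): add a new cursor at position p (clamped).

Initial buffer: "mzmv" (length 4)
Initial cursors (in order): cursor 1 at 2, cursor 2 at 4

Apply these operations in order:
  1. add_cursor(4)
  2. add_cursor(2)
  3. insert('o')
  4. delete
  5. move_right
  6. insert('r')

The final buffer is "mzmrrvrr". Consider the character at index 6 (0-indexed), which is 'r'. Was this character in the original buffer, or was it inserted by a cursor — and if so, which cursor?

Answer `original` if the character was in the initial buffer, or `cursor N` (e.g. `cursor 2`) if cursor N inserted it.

After op 1 (add_cursor(4)): buffer="mzmv" (len 4), cursors c1@2 c2@4 c3@4, authorship ....
After op 2 (add_cursor(2)): buffer="mzmv" (len 4), cursors c1@2 c4@2 c2@4 c3@4, authorship ....
After op 3 (insert('o')): buffer="mzoomvoo" (len 8), cursors c1@4 c4@4 c2@8 c3@8, authorship ..14..23
After op 4 (delete): buffer="mzmv" (len 4), cursors c1@2 c4@2 c2@4 c3@4, authorship ....
After op 5 (move_right): buffer="mzmv" (len 4), cursors c1@3 c4@3 c2@4 c3@4, authorship ....
After op 6 (insert('r')): buffer="mzmrrvrr" (len 8), cursors c1@5 c4@5 c2@8 c3@8, authorship ...14.23
Authorship (.=original, N=cursor N): . . . 1 4 . 2 3
Index 6: author = 2

Answer: cursor 2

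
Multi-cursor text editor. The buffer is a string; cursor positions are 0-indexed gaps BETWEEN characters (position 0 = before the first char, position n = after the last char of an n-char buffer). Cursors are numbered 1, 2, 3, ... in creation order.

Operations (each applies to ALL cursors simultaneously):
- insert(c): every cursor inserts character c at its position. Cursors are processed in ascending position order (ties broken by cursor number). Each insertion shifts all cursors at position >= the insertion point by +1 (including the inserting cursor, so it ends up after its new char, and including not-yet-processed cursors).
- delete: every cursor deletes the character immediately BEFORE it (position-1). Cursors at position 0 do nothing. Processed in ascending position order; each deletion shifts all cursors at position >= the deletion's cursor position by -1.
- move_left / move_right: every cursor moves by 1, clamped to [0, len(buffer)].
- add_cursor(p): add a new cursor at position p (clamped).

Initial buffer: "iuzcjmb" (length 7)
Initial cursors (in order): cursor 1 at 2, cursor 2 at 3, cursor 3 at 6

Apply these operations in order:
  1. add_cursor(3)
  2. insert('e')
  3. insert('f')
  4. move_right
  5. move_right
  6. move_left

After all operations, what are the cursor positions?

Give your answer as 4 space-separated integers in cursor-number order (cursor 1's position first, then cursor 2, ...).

After op 1 (add_cursor(3)): buffer="iuzcjmb" (len 7), cursors c1@2 c2@3 c4@3 c3@6, authorship .......
After op 2 (insert('e')): buffer="iuezeecjmeb" (len 11), cursors c1@3 c2@6 c4@6 c3@10, authorship ..1.24...3.
After op 3 (insert('f')): buffer="iuefzeeffcjmefb" (len 15), cursors c1@4 c2@9 c4@9 c3@14, authorship ..11.2424...33.
After op 4 (move_right): buffer="iuefzeeffcjmefb" (len 15), cursors c1@5 c2@10 c4@10 c3@15, authorship ..11.2424...33.
After op 5 (move_right): buffer="iuefzeeffcjmefb" (len 15), cursors c1@6 c2@11 c4@11 c3@15, authorship ..11.2424...33.
After op 6 (move_left): buffer="iuefzeeffcjmefb" (len 15), cursors c1@5 c2@10 c4@10 c3@14, authorship ..11.2424...33.

Answer: 5 10 14 10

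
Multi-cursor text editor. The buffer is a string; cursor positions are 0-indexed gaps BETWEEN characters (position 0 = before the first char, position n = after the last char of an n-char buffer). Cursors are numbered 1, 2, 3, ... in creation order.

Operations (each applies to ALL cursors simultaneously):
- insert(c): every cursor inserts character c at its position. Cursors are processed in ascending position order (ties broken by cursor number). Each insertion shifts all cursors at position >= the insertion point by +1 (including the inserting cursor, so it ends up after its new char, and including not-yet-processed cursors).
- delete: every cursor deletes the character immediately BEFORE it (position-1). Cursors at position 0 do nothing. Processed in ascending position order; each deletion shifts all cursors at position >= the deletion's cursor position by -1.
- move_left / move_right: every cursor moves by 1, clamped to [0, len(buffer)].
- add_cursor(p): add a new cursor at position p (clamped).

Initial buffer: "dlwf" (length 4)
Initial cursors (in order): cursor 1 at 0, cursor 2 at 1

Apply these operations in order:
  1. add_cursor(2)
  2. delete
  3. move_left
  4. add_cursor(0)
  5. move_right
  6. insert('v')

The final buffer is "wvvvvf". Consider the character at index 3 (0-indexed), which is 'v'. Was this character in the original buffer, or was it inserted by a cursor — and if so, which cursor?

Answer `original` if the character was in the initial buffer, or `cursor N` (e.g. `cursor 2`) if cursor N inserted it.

After op 1 (add_cursor(2)): buffer="dlwf" (len 4), cursors c1@0 c2@1 c3@2, authorship ....
After op 2 (delete): buffer="wf" (len 2), cursors c1@0 c2@0 c3@0, authorship ..
After op 3 (move_left): buffer="wf" (len 2), cursors c1@0 c2@0 c3@0, authorship ..
After op 4 (add_cursor(0)): buffer="wf" (len 2), cursors c1@0 c2@0 c3@0 c4@0, authorship ..
After op 5 (move_right): buffer="wf" (len 2), cursors c1@1 c2@1 c3@1 c4@1, authorship ..
After op 6 (insert('v')): buffer="wvvvvf" (len 6), cursors c1@5 c2@5 c3@5 c4@5, authorship .1234.
Authorship (.=original, N=cursor N): . 1 2 3 4 .
Index 3: author = 3

Answer: cursor 3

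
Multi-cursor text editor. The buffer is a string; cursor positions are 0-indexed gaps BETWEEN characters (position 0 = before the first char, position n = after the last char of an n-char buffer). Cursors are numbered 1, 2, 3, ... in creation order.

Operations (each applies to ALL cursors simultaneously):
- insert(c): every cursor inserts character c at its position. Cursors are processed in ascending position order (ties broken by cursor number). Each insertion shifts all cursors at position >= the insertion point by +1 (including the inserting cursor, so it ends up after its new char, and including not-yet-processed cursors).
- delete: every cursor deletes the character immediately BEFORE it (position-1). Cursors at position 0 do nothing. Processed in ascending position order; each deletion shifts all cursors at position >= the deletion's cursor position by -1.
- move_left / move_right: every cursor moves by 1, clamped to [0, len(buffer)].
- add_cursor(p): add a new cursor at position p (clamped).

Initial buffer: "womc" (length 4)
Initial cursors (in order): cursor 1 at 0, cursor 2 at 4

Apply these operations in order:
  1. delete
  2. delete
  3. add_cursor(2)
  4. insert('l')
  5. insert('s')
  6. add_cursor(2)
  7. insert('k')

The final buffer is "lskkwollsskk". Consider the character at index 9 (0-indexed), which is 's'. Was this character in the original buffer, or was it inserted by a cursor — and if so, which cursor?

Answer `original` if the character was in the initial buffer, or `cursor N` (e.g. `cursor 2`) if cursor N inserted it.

After op 1 (delete): buffer="wom" (len 3), cursors c1@0 c2@3, authorship ...
After op 2 (delete): buffer="wo" (len 2), cursors c1@0 c2@2, authorship ..
After op 3 (add_cursor(2)): buffer="wo" (len 2), cursors c1@0 c2@2 c3@2, authorship ..
After op 4 (insert('l')): buffer="lwoll" (len 5), cursors c1@1 c2@5 c3@5, authorship 1..23
After op 5 (insert('s')): buffer="lswollss" (len 8), cursors c1@2 c2@8 c3@8, authorship 11..2323
After op 6 (add_cursor(2)): buffer="lswollss" (len 8), cursors c1@2 c4@2 c2@8 c3@8, authorship 11..2323
After op 7 (insert('k')): buffer="lskkwollsskk" (len 12), cursors c1@4 c4@4 c2@12 c3@12, authorship 1114..232323
Authorship (.=original, N=cursor N): 1 1 1 4 . . 2 3 2 3 2 3
Index 9: author = 3

Answer: cursor 3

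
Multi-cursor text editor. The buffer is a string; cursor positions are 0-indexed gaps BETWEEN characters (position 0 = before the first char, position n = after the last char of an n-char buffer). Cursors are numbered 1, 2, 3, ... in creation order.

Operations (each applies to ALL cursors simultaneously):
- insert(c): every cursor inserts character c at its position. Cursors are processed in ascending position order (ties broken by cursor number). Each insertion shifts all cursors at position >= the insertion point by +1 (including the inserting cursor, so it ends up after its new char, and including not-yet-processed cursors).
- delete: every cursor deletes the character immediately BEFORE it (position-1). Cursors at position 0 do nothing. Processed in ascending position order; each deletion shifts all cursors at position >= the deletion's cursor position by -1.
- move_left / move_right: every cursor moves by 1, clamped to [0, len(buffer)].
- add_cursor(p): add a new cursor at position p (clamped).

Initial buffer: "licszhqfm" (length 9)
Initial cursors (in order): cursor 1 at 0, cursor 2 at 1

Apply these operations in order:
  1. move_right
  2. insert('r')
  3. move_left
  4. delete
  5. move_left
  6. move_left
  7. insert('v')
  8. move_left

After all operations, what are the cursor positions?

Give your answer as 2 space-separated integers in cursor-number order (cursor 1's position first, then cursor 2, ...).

Answer: 1 1

Derivation:
After op 1 (move_right): buffer="licszhqfm" (len 9), cursors c1@1 c2@2, authorship .........
After op 2 (insert('r')): buffer="lrircszhqfm" (len 11), cursors c1@2 c2@4, authorship .1.2.......
After op 3 (move_left): buffer="lrircszhqfm" (len 11), cursors c1@1 c2@3, authorship .1.2.......
After op 4 (delete): buffer="rrcszhqfm" (len 9), cursors c1@0 c2@1, authorship 12.......
After op 5 (move_left): buffer="rrcszhqfm" (len 9), cursors c1@0 c2@0, authorship 12.......
After op 6 (move_left): buffer="rrcszhqfm" (len 9), cursors c1@0 c2@0, authorship 12.......
After op 7 (insert('v')): buffer="vvrrcszhqfm" (len 11), cursors c1@2 c2@2, authorship 1212.......
After op 8 (move_left): buffer="vvrrcszhqfm" (len 11), cursors c1@1 c2@1, authorship 1212.......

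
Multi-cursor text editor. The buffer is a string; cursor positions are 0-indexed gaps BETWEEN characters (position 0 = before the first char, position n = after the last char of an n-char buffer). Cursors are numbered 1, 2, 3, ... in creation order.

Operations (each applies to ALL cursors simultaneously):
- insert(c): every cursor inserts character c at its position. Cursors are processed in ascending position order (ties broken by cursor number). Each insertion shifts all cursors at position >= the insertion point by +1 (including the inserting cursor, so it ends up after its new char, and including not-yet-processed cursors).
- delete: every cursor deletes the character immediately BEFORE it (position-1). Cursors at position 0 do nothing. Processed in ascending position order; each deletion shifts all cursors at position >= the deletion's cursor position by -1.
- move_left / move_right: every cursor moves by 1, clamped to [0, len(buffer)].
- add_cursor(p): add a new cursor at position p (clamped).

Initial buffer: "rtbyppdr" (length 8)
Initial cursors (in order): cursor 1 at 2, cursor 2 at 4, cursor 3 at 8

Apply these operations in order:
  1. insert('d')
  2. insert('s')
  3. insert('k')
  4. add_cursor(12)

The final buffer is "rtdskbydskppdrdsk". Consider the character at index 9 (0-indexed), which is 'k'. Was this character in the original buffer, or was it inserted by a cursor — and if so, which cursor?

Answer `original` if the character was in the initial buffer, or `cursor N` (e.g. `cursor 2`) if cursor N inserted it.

Answer: cursor 2

Derivation:
After op 1 (insert('d')): buffer="rtdbydppdrd" (len 11), cursors c1@3 c2@6 c3@11, authorship ..1..2....3
After op 2 (insert('s')): buffer="rtdsbydsppdrds" (len 14), cursors c1@4 c2@8 c3@14, authorship ..11..22....33
After op 3 (insert('k')): buffer="rtdskbydskppdrdsk" (len 17), cursors c1@5 c2@10 c3@17, authorship ..111..222....333
After op 4 (add_cursor(12)): buffer="rtdskbydskppdrdsk" (len 17), cursors c1@5 c2@10 c4@12 c3@17, authorship ..111..222....333
Authorship (.=original, N=cursor N): . . 1 1 1 . . 2 2 2 . . . . 3 3 3
Index 9: author = 2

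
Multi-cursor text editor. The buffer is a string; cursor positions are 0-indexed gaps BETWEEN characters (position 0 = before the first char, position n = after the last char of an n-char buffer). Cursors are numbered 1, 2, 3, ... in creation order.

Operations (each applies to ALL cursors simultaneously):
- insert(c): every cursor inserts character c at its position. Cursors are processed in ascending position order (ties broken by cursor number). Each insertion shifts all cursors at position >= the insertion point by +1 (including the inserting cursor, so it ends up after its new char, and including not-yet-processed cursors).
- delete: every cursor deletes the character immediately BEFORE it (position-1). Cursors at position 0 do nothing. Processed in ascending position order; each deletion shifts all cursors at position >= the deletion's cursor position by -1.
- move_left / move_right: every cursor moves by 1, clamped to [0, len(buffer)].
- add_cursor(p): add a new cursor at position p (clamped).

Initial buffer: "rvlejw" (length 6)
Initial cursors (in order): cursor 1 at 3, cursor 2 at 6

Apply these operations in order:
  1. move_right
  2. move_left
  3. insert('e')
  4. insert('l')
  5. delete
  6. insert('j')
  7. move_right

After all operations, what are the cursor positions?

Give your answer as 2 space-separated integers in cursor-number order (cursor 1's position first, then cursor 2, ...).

After op 1 (move_right): buffer="rvlejw" (len 6), cursors c1@4 c2@6, authorship ......
After op 2 (move_left): buffer="rvlejw" (len 6), cursors c1@3 c2@5, authorship ......
After op 3 (insert('e')): buffer="rvleejew" (len 8), cursors c1@4 c2@7, authorship ...1..2.
After op 4 (insert('l')): buffer="rvlelejelw" (len 10), cursors c1@5 c2@9, authorship ...11..22.
After op 5 (delete): buffer="rvleejew" (len 8), cursors c1@4 c2@7, authorship ...1..2.
After op 6 (insert('j')): buffer="rvlejejejw" (len 10), cursors c1@5 c2@9, authorship ...11..22.
After op 7 (move_right): buffer="rvlejejejw" (len 10), cursors c1@6 c2@10, authorship ...11..22.

Answer: 6 10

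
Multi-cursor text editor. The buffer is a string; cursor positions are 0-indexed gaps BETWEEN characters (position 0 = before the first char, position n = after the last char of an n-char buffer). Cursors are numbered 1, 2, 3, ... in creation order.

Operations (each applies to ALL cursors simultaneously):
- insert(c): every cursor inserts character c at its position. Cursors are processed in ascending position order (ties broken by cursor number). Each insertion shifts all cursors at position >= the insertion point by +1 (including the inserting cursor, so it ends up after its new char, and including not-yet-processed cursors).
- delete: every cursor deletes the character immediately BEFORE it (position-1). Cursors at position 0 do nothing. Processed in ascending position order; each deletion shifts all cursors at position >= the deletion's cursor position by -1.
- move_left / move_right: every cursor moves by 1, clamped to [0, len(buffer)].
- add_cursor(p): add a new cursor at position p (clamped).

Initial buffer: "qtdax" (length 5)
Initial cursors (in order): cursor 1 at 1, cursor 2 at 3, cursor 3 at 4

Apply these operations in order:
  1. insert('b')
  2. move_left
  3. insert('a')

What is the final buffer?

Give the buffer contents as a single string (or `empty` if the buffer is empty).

Answer: qabtdabaabx

Derivation:
After op 1 (insert('b')): buffer="qbtdbabx" (len 8), cursors c1@2 c2@5 c3@7, authorship .1..2.3.
After op 2 (move_left): buffer="qbtdbabx" (len 8), cursors c1@1 c2@4 c3@6, authorship .1..2.3.
After op 3 (insert('a')): buffer="qabtdabaabx" (len 11), cursors c1@2 c2@6 c3@9, authorship .11..22.33.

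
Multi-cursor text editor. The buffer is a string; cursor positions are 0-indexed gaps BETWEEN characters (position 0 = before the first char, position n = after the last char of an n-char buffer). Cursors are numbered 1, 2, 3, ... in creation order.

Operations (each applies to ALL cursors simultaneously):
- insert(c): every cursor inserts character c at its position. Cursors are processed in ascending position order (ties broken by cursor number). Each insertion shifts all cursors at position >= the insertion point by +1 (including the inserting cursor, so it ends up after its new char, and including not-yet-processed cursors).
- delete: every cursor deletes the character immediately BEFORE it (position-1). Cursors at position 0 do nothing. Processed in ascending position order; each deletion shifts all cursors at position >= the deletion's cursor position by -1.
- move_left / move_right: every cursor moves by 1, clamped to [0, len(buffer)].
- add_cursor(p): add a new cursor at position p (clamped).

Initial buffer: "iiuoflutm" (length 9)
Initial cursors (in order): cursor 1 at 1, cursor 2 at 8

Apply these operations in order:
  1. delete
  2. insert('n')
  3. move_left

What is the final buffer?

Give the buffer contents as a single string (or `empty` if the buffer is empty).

After op 1 (delete): buffer="iuoflum" (len 7), cursors c1@0 c2@6, authorship .......
After op 2 (insert('n')): buffer="niuoflunm" (len 9), cursors c1@1 c2@8, authorship 1......2.
After op 3 (move_left): buffer="niuoflunm" (len 9), cursors c1@0 c2@7, authorship 1......2.

Answer: niuoflunm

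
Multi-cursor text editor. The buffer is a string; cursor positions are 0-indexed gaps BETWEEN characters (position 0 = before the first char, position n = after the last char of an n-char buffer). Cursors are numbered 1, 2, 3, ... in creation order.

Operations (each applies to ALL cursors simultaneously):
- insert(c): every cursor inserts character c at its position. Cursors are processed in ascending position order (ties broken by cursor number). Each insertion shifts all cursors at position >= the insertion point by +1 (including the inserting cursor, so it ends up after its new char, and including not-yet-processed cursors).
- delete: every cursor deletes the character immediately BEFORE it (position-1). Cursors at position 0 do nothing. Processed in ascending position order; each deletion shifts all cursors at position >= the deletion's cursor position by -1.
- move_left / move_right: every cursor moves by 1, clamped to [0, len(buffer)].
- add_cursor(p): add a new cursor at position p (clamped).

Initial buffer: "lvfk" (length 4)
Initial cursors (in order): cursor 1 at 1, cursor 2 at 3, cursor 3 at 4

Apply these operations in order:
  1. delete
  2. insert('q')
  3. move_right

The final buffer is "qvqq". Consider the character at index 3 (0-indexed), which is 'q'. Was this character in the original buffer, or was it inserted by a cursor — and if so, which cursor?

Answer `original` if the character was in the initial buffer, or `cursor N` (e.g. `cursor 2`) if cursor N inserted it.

After op 1 (delete): buffer="v" (len 1), cursors c1@0 c2@1 c3@1, authorship .
After op 2 (insert('q')): buffer="qvqq" (len 4), cursors c1@1 c2@4 c3@4, authorship 1.23
After op 3 (move_right): buffer="qvqq" (len 4), cursors c1@2 c2@4 c3@4, authorship 1.23
Authorship (.=original, N=cursor N): 1 . 2 3
Index 3: author = 3

Answer: cursor 3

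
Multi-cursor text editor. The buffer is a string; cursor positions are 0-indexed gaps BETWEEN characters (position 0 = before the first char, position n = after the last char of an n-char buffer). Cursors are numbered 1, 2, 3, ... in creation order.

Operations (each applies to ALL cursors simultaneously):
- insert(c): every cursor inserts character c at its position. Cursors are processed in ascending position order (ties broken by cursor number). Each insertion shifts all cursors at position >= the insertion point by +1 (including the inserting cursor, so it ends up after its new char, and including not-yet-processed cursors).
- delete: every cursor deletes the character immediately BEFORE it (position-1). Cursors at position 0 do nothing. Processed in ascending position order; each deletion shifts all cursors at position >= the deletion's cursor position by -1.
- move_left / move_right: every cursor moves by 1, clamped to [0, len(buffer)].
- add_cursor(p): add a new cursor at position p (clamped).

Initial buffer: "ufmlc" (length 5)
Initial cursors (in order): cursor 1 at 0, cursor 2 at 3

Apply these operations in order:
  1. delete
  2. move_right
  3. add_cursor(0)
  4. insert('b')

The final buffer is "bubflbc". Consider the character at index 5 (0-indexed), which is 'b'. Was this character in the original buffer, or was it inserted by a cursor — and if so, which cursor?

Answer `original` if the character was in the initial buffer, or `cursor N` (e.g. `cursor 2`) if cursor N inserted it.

After op 1 (delete): buffer="uflc" (len 4), cursors c1@0 c2@2, authorship ....
After op 2 (move_right): buffer="uflc" (len 4), cursors c1@1 c2@3, authorship ....
After op 3 (add_cursor(0)): buffer="uflc" (len 4), cursors c3@0 c1@1 c2@3, authorship ....
After op 4 (insert('b')): buffer="bubflbc" (len 7), cursors c3@1 c1@3 c2@6, authorship 3.1..2.
Authorship (.=original, N=cursor N): 3 . 1 . . 2 .
Index 5: author = 2

Answer: cursor 2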